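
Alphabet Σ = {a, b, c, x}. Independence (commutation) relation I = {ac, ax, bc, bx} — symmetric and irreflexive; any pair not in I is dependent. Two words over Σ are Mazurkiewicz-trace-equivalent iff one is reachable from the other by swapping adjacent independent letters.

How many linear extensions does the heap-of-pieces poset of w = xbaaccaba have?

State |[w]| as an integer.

84

drop 0:x onto floor
drop 1:b onto floor
drop 2:a onto {1:b}
drop 3:a onto {2:a}
drop 4:c onto {0:x}
drop 5:c onto {4:c}
drop 6:a onto {3:a}
drop 7:b onto {6:a}
drop 8:a onto {7:b}
ground layer = {0:x, 1:b}
drop-orders for the pieces not yet dropped (sum over which currently-grounded one goes next):
  1 to go: {5} 1  {8} 1
  2 to go: {4,5} 1  {5,8} 2  {7,8} 1
  3 to go: {0,4,5} 1  {4,5,8} 3  {5,7,8} 3  {6,7,8} 1
  4 to go: {0,4,5,8} 4  {3,6,7,8} 1  {4,5,7,8} 6  {5,6,7,8} 4
  5 to go: {0,4,5,7,8} 10  {2,3,6,7,8} 1  {3,5,6,7,8} 5  {4,5,6,7,8} 10
  6 to go: {0,4,5,6,7,8} 20  {1,2,3,6,7,8} 1  {2,3,5,6,7,8} 6  {3,4,5,6,7,8} 15
  7 to go: {0,3,4,5,6,7,8} 35  {1,2,3,5,6,7,8} 7  {2,3,4,5,6,7,8} 21
  if 0:x drops first: 28 orders
  if 1:b drops first: 56 orders
heap linearizations: 84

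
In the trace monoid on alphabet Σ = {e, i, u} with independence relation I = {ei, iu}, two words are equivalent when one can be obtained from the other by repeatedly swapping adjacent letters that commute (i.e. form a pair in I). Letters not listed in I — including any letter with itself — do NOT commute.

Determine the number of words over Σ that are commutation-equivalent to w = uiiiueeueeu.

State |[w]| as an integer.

165

drop 0:u onto floor
drop 1:i onto floor
drop 2:i onto {1:i}
drop 3:i onto {2:i}
drop 4:u onto {0:u}
drop 5:e onto {4:u}
drop 6:e onto {5:e}
drop 7:u onto {6:e}
drop 8:e onto {7:u}
drop 9:e onto {8:e}
drop 10:u onto {9:e}
ground layer = {0:u, 1:i}
drop-orders for the pieces not yet dropped (sum over which currently-grounded one goes next):
  1 to go: {3} 1  {10} 1
  2 to go: {2,3} 1  {3,10} 2  {9,10} 1
  3 to go: {1,2,3} 1  {2,3,10} 3  {3,9,10} 3  {8,9,10} 1
  4 to go: {1,2,3,10} 4  {2,3,9,10} 6  {3,8,9,10} 4  {7,8,9,10} 1
  5 to go: {1,2,3,9,10} 10  {2,3,8,9,10} 10  {3,7,8,9,10} 5  {6,7,8,9,10} 1
  6 to go: {1,2,3,8,9,10} 20  {2,3,7,8,9,10} 15  {3,6,7,8,9,10} 6  {5,6,7,8,9,10} 1
  7 to go: {1,2,3,7,8,9,10} 35  {2,3,6,7,8,9,10} 21  {3,5,6,7,8,9,10} 7  {4,5,6,7,8,9,10} 1
  8 to go: {0,4,5,6,7,8,9,10} 1  {1,2,3,6,7,8,9,10} 56  {2,3,5,6,7,8,9,10} 28  {3,4,5,6,7,8,9,10} 8
  9 to go: {0,3,4,5,6,7,8,9,10} 9  {1,2,3,5,6,7,8,9,10} 84  {2,3,4,5,6,7,8,9,10} 36
  if 0:u drops first: 120 orders
  if 1:i drops first: 45 orders
heap linearizations: 165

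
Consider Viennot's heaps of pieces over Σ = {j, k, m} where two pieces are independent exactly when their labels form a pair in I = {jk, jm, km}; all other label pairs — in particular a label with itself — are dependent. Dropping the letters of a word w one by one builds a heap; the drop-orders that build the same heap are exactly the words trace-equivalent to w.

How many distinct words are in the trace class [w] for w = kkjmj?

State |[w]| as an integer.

0(k) covers ∅
1(k) covers 0:k
2(j) covers ∅
3(m) covers ∅
4(j) covers 2:j
floor of heap: 0:k, 2:j, 3:m
completions by unplaced set U, small U first (add the entries for U minus each lowest piece of U):
  |U|=1: {1}:1  {3}:1  {4}:1
  |U|=2: {0,1}:1  {1,3}:2  {1,4}:2  {2,4}:1  {3,4}:2
  |U|=3: {0,1,3}:3  {0,1,4}:3  {1,2,4}:3  {1,3,4}:6  {2,3,4}:3
  start at 0(k): 12
  start at 2(j): 12
  start at 3(m): 6
sum over floor = 30

30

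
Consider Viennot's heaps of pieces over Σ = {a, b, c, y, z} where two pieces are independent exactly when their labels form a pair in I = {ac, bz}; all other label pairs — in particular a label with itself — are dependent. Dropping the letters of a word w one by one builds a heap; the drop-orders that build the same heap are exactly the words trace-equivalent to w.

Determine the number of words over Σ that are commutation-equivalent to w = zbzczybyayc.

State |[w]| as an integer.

3

0(z) covers ∅
1(b) covers ∅
2(z) covers 0:z
3(c) covers 1:b, 2:z
4(z) covers 3:c
5(y) covers 4:z
6(b) covers 5:y
7(y) covers 6:b
8(a) covers 7:y
9(y) covers 8:a
10(c) covers 9:y
floor of heap: 0:z, 1:b
completions by unplaced set U, small U first (add the entries for U minus each lowest piece of U):
  |U|=1: {10}:1
  |U|=2: {9,10}:1
  |U|=3: {8,9,10}:1
  |U|=4: {7,8,9,10}:1
  |U|=5: {6,7,8,9,10}:1
  |U|=6: {5,6,7,8,9,10}:1
  |U|=7: {4,5,6,7,8,9,10}:1
  |U|=8: {3,4,5,6,7,8,9,10}:1
  |U|=9: {1,3,4,5,6,7,8,9,10}:1  {2,3,4,5,6,7,8,9,10}:1
  start at 0(z): 2
  start at 1(b): 1
sum over floor = 3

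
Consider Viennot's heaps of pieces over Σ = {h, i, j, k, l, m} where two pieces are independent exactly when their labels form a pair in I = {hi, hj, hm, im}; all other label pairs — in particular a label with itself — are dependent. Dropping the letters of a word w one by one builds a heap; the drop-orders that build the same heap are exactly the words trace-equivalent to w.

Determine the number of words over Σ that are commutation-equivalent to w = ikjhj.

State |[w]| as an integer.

3

#0=i has no predecessor
#1=k depends on [0:i]
#2=j depends on [1:k]
#3=h depends on [1:k]
#4=j depends on [2:j]
sources: [0:i]
N(rest) = Σ N(rest − s) over sources s of rest; N(one piece) = 1:
  size 1 → [3]=1  [4]=1
  size 2 → [2,4]=1  [3,4]=2
  size 3 → [2,3,4]=3
  first=0(i) contributes 3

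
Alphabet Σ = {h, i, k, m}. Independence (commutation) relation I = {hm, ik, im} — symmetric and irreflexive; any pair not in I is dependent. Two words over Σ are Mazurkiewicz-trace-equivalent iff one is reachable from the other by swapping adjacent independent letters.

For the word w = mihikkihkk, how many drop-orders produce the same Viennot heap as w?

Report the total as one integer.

0(m) covers ∅
1(i) covers ∅
2(h) covers 1:i
3(i) covers 2:h
4(k) covers 0:m, 2:h
5(k) covers 4:k
6(i) covers 3:i
7(h) covers 5:k, 6:i
8(k) covers 7:h
9(k) covers 8:k
floor of heap: 0:m, 1:i
completions by unplaced set U, small U first (add the entries for U minus each lowest piece of U):
  |U|=1: {9}:1
  |U|=2: {8,9}:1
  |U|=3: {7,8,9}:1
  |U|=4: {5,7,8,9}:1  {6,7,8,9}:1
  |U|=5: {3,6,7,8,9}:1  {4,5,7,8,9}:1  {5,6,7,8,9}:2
  |U|=6: {0,4,5,7,8,9}:1  {3,5,6,7,8,9}:3  {4,5,6,7,8,9}:3
  |U|=7: {0,4,5,6,7,8,9}:4  {3,4,5,6,7,8,9}:6
  |U|=8: {0,3,4,5,6,7,8,9}:10  {2,3,4,5,6,7,8,9}:6
  start at 0(m): 6
  start at 1(i): 16
sum over floor = 22

22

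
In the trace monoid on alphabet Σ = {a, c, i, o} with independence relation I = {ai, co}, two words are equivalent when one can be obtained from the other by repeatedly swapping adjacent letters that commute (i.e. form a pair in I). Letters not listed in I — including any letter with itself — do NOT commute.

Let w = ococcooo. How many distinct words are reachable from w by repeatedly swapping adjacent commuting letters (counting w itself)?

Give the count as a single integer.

56

piece 0:o — minimal
piece 1:c — minimal
piece 2:o rests on {0:o}
piece 3:c rests on {1:c}
piece 4:c rests on {3:c}
piece 5:o rests on {2:o}
piece 6:o rests on {5:o}
piece 7:o rests on {6:o}
minimal pieces: {0:o, 1:c}
ways to finish when only these pieces remain (= sum over removing one remaining piece with nothing left below it):
  1 left: {4}→1  {7}→1
  2 left: {3,4}→1  {4,7}→2  {6,7}→1
  3 left: {1,3,4}→1  {3,4,7}→3  {4,6,7}→3  {5,6,7}→1
  4 left: {1,3,4,7}→4  {2,5,6,7}→1  {3,4,6,7}→6  {4,5,6,7}→4
  5 left: {0,2,5,6,7}→1  {1,3,4,6,7}→10  {2,4,5,6,7}→5  {3,4,5,6,7}→10
  6 left: {0,2,4,5,6,7}→6  {1,3,4,5,6,7}→20  {2,3,4,5,6,7}→15
  placing 0:o first → 35 extensions
  placing 1:c first → 21 extensions
total linear extensions = 56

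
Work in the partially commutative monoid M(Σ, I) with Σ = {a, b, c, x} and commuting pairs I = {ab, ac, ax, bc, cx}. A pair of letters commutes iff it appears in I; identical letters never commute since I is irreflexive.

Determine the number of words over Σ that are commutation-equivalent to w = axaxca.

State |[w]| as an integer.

60

#0=a has no predecessor
#1=x has no predecessor
#2=a depends on [0:a]
#3=x depends on [1:x]
#4=c has no predecessor
#5=a depends on [2:a]
sources: [0:a, 1:x, 4:c]
N(rest) = Σ N(rest − s) over sources s of rest; N(one piece) = 1:
  size 1 → [3]=1  [4]=1  [5]=1
  size 2 → [1,3]=1  [2,5]=1  [3,4]=2  [3,5]=2  [4,5]=2
  size 3 → [0,2,5]=1  [1,3,4]=3  [1,3,5]=3  [2,3,5]=3  [2,4,5]=3  [3,4,5]=6
  size 4 → [0,2,3,5]=4  [0,2,4,5]=4  [1,2,3,5]=6  [1,3,4,5]=12  [2,3,4,5]=12
  first=0(a) contributes 30
  first=1(x) contributes 20
  first=4(c) contributes 10
|[w]| = 60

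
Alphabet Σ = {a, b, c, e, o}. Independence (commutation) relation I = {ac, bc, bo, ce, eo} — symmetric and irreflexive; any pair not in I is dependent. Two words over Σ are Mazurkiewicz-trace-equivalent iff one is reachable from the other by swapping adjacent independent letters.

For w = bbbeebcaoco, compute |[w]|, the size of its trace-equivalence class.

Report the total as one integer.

8

0(b) covers ∅
1(b) covers 0:b
2(b) covers 1:b
3(e) covers 2:b
4(e) covers 3:e
5(b) covers 4:e
6(c) covers ∅
7(a) covers 5:b
8(o) covers 6:c, 7:a
9(c) covers 8:o
10(o) covers 9:c
floor of heap: 0:b, 6:c
completions by unplaced set U, small U first (add the entries for U minus each lowest piece of U):
  |U|=1: {10}:1
  |U|=2: {9,10}:1
  |U|=3: {8,9,10}:1
  |U|=4: {6,8,9,10}:1  {7,8,9,10}:1
  |U|=5: {5,7,8,9,10}:1  {6,7,8,9,10}:2
  |U|=6: {4,5,7,8,9,10}:1  {5,6,7,8,9,10}:3
  |U|=7: {3,4,5,7,8,9,10}:1  {4,5,6,7,8,9,10}:4
  |U|=8: {2,3,4,5,7,8,9,10}:1  {3,4,5,6,7,8,9,10}:5
  |U|=9: {1,2,3,4,5,7,8,9,10}:1  {2,3,4,5,6,7,8,9,10}:6
  start at 0(b): 7
  start at 6(c): 1
sum over floor = 8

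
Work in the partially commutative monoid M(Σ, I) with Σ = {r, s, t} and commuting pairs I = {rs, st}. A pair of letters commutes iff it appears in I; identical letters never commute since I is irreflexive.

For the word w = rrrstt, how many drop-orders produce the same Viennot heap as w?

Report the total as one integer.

6

#0=r has no predecessor
#1=r depends on [0:r]
#2=r depends on [1:r]
#3=s has no predecessor
#4=t depends on [2:r]
#5=t depends on [4:t]
sources: [0:r, 3:s]
N(rest) = Σ N(rest − s) over sources s of rest; N(one piece) = 1:
  size 1 → [3]=1  [5]=1
  size 2 → [3,5]=2  [4,5]=1
  size 3 → [2,4,5]=1  [3,4,5]=3
  size 4 → [1,2,4,5]=1  [2,3,4,5]=4
  first=0(r) contributes 5
  first=3(s) contributes 1
|[w]| = 6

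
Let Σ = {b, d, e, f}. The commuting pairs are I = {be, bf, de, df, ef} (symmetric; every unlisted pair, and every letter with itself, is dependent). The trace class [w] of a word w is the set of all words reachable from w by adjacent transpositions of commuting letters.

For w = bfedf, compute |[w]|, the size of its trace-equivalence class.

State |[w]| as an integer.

30

piece 0:b — minimal
piece 1:f — minimal
piece 2:e — minimal
piece 3:d rests on {0:b}
piece 4:f rests on {1:f}
minimal pieces: {0:b, 1:f, 2:e}
ways to finish when only these pieces remain (= sum over removing one remaining piece with nothing left below it):
  1 left: {2}→1  {3}→1  {4}→1
  2 left: {0,3}→1  {1,4}→1  {2,3}→2  {2,4}→2  {3,4}→2
  3 left: {0,2,3}→3  {0,3,4}→3  {1,2,4}→3  {1,3,4}→3  {2,3,4}→6
  placing 0:b first → 12 extensions
  placing 1:f first → 12 extensions
  placing 2:e first → 6 extensions
total linear extensions = 30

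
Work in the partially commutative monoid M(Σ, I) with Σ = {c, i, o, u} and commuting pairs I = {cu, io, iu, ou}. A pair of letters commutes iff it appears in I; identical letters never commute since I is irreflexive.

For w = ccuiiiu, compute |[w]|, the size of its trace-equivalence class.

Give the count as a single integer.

21

drop 0:c onto floor
drop 1:c onto {0:c}
drop 2:u onto floor
drop 3:i onto {1:c}
drop 4:i onto {3:i}
drop 5:i onto {4:i}
drop 6:u onto {2:u}
ground layer = {0:c, 2:u}
drop-orders for the pieces not yet dropped (sum over which currently-grounded one goes next):
  1 to go: {5} 1  {6} 1
  2 to go: {2,6} 1  {4,5} 1  {5,6} 2
  3 to go: {2,5,6} 3  {3,4,5} 1  {4,5,6} 3
  4 to go: {1,3,4,5} 1  {2,4,5,6} 6  {3,4,5,6} 4
  5 to go: {0,1,3,4,5} 1  {1,3,4,5,6} 5  {2,3,4,5,6} 10
  if 0:c drops first: 15 orders
  if 2:u drops first: 6 orders
heap linearizations: 21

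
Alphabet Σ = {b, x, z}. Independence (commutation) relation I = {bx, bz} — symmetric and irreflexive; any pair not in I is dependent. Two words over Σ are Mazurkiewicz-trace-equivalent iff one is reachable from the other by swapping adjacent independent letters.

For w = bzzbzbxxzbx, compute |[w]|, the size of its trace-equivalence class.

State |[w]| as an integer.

piece 0:b — minimal
piece 1:z — minimal
piece 2:z rests on {1:z}
piece 3:b rests on {0:b}
piece 4:z rests on {2:z}
piece 5:b rests on {3:b}
piece 6:x rests on {4:z}
piece 7:x rests on {6:x}
piece 8:z rests on {7:x}
piece 9:b rests on {5:b}
piece 10:x rests on {8:z}
minimal pieces: {0:b, 1:z}
ways to finish when only these pieces remain (= sum over removing one remaining piece with nothing left below it):
  1 left: {9}→1  {10}→1
  2 left: {5,9}→1  {8,10}→1  {9,10}→2
  3 left: {3,5,9}→1  {5,9,10}→3  {7,8,10}→1  {8,9,10}→3
  4 left: {0,3,5,9}→1  {3,5,9,10}→4  {5,8,9,10}→6  {6,7,8,10}→1  {7,8,9,10}→4
  5 left: {0,3,5,9,10}→5  {3,5,8,9,10}→10  {4,6,7,8,10}→1  {5,7,8,9,10}→10  {6,7,8,9,10}→5
  6 left: {0,3,5,8,9,10}→15  {2,4,6,7,8,10}→1  {3,5,7,8,9,10}→20  {4,6,7,8,9,10}→6  {5,6,7,8,9,10}→15
  7 left: {0,3,5,7,8,9,10}→35  {1,2,4,6,7,8,10}→1  {2,4,6,7,8,9,10}→7  {3,5,6,7,8,9,10}→35  {4,5,6,7,8,9,10}→21
  8 left: {0,3,5,6,7,8,9,10}→70  {1,2,4,6,7,8,9,10}→8  {2,4,5,6,7,8,9,10}→28  {3,4,5,6,7,8,9,10}→56
  9 left: {0,3,4,5,6,7,8,9,10}→126  {1,2,4,5,6,7,8,9,10}→36  {2,3,4,5,6,7,8,9,10}→84
  placing 0:b first → 120 extensions
  placing 1:z first → 210 extensions
total linear extensions = 330

330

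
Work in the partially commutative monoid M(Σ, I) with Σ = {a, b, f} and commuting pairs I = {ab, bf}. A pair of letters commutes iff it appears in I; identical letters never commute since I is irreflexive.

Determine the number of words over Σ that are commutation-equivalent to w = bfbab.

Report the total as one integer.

drop 0:b onto floor
drop 1:f onto floor
drop 2:b onto {0:b}
drop 3:a onto {1:f}
drop 4:b onto {2:b}
ground layer = {0:b, 1:f}
drop-orders for the pieces not yet dropped (sum over which currently-grounded one goes next):
  1 to go: {3} 1  {4} 1
  2 to go: {1,3} 1  {2,4} 1  {3,4} 2
  3 to go: {0,2,4} 1  {1,3,4} 3  {2,3,4} 3
  if 0:b drops first: 6 orders
  if 1:f drops first: 4 orders
heap linearizations: 10

10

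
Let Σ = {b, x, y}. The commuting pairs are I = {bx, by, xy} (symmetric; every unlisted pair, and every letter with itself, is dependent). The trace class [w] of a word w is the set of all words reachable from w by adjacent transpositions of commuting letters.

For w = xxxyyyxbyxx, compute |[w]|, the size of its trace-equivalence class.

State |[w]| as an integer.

drop 0:x onto floor
drop 1:x onto {0:x}
drop 2:x onto {1:x}
drop 3:y onto floor
drop 4:y onto {3:y}
drop 5:y onto {4:y}
drop 6:x onto {2:x}
drop 7:b onto floor
drop 8:y onto {5:y}
drop 9:x onto {6:x}
drop 10:x onto {9:x}
ground layer = {0:x, 3:y, 7:b}
drop-orders for the pieces not yet dropped (sum over which currently-grounded one goes next):
  1 to go: {7} 1  {8} 1  {10} 1
  2 to go: {5,8} 1  {7,8} 2  {7,10} 2  {8,10} 2  {9,10} 1
  3 to go: {4,5,8} 1  {5,7,8} 3  {5,8,10} 3  {6,9,10} 1  {7,8,10} 6  {7,9,10} 3  {8,9,10} 3
  4 to go: {2,6,9,10} 1  {3,4,5,8} 1  {4,5,7,8} 4  {4,5,8,10} 4  {5,7,8,10} 12  {5,8,9,10} 6  {6,7,9,10} 4  {6,8,9,10} 4  {7,8,9,10} 12
  5 to go: {1,2,6,9,10} 1  {2,6,7,9,10} 5  {2,6,8,9,10} 5  {3,4,5,7,8} 5  {3,4,5,8,10} 5  {4,5,7,8,10} 20  {4,5,8,9,10} 10  {5,6,8,9,10} 10  {5,7,8,9,10} 30  {6,7,8,9,10} 20
  6 to go: {0,1,2,6,9,10} 1  {1,2,6,7,9,10} 6  {1,2,6,8,9,10} 6  {2,5,6,8,9,10} 15  {2,6,7,8,9,10} 30  {3,4,5,7,8,10} 30  {3,4,5,8,9,10} 15  {4,5,6,8,9,10} 20  {4,5,7,8,9,10} 60  {5,6,7,8,9,10} 60
  7 to go: {0,1,2,6,7,9,10} 7  {0,1,2,6,8,9,10} 7  {1,2,5,6,8,9,10} 21  {1,2,6,7,8,9,10} 42  {2,4,5,6,8,9,10} 35  {2,5,6,7,8,9,10} 105  {3,4,5,6,8,9,10} 35  {3,4,5,7,8,9,10} 105  {4,5,6,7,8,9,10} 140
  8 to go: {0,1,2,5,6,8,9,10} 28  {0,1,2,6,7,8,9,10} 56  {1,2,4,5,6,8,9,10} 56  {1,2,5,6,7,8,9,10} 168  {2,3,4,5,6,8,9,10} 70  {2,4,5,6,7,8,9,10} 280  {3,4,5,6,7,8,9,10} 280
  9 to go: {0,1,2,4,5,6,8,9,10} 84  {0,1,2,5,6,7,8,9,10} 252  {1,2,3,4,5,6,8,9,10} 126  {1,2,4,5,6,7,8,9,10} 504  {2,3,4,5,6,7,8,9,10} 630
  if 0:x drops first: 1260 orders
  if 3:y drops first: 840 orders
  if 7:b drops first: 210 orders
heap linearizations: 2310

2310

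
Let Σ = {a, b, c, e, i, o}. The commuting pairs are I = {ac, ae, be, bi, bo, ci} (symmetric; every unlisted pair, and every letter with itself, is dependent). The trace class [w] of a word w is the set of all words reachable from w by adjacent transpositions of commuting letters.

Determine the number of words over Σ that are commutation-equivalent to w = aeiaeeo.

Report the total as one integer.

6

0(a) covers ∅
1(e) covers ∅
2(i) covers 0:a, 1:e
3(a) covers 2:i
4(e) covers 2:i
5(e) covers 4:e
6(o) covers 3:a, 5:e
floor of heap: 0:a, 1:e
completions by unplaced set U, small U first (add the entries for U minus each lowest piece of U):
  |U|=1: {6}:1
  |U|=2: {3,6}:1  {5,6}:1
  |U|=3: {3,5,6}:2  {4,5,6}:1
  |U|=4: {3,4,5,6}:3
  |U|=5: {2,3,4,5,6}:3
  start at 0(a): 3
  start at 1(e): 3
sum over floor = 6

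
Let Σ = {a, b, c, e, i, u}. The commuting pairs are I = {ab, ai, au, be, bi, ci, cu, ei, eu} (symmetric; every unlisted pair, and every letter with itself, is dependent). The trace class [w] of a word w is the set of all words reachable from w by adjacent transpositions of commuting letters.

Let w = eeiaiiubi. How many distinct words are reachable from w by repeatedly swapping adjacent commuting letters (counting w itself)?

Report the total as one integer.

0(e) covers ∅
1(e) covers 0:e
2(i) covers ∅
3(a) covers 1:e
4(i) covers 2:i
5(i) covers 4:i
6(u) covers 5:i
7(b) covers 6:u
8(i) covers 6:u
floor of heap: 0:e, 2:i
completions by unplaced set U, small U first (add the entries for U minus each lowest piece of U):
  |U|=1: {3}:1  {7}:1  {8}:1
  |U|=2: {1,3}:1  {3,7}:2  {3,8}:2  {7,8}:2
  |U|=3: {0,1,3}:1  {1,3,7}:3  {1,3,8}:3  {3,7,8}:6  {6,7,8}:2
  |U|=4: {0,1,3,7}:4  {0,1,3,8}:4  {1,3,7,8}:12  {3,6,7,8}:8  {5,6,7,8}:2
  |U|=5: {0,1,3,7,8}:20  {1,3,6,7,8}:20  {3,5,6,7,8}:10  {4,5,6,7,8}:2
  |U|=6: {0,1,3,6,7,8}:40  {1,3,5,6,7,8}:30  {2,4,5,6,7,8}:2  {3,4,5,6,7,8}:12
  |U|=7: {0,1,3,5,6,7,8}:70  {1,3,4,5,6,7,8}:42  {2,3,4,5,6,7,8}:14
  start at 0(e): 56
  start at 2(i): 112
sum over floor = 168

168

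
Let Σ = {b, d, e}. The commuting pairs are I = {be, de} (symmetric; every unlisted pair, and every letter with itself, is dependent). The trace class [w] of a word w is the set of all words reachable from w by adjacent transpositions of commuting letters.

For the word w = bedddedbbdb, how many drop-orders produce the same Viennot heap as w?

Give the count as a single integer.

piece 0:b — minimal
piece 1:e — minimal
piece 2:d rests on {0:b}
piece 3:d rests on {2:d}
piece 4:d rests on {3:d}
piece 5:e rests on {1:e}
piece 6:d rests on {4:d}
piece 7:b rests on {6:d}
piece 8:b rests on {7:b}
piece 9:d rests on {8:b}
piece 10:b rests on {9:d}
minimal pieces: {0:b, 1:e}
ways to finish when only these pieces remain (= sum over removing one remaining piece with nothing left below it):
  1 left: {5}→1  {10}→1
  2 left: {1,5}→1  {5,10}→2  {9,10}→1
  3 left: {1,5,10}→3  {5,9,10}→3  {8,9,10}→1
  4 left: {1,5,9,10}→6  {5,8,9,10}→4  {7,8,9,10}→1
  5 left: {1,5,8,9,10}→10  {5,7,8,9,10}→5  {6,7,8,9,10}→1
  6 left: {1,5,7,8,9,10}→15  {4,6,7,8,9,10}→1  {5,6,7,8,9,10}→6
  7 left: {1,5,6,7,8,9,10}→21  {3,4,6,7,8,9,10}→1  {4,5,6,7,8,9,10}→7
  8 left: {1,4,5,6,7,8,9,10}→28  {2,3,4,6,7,8,9,10}→1  {3,4,5,6,7,8,9,10}→8
  9 left: {0,2,3,4,6,7,8,9,10}→1  {1,3,4,5,6,7,8,9,10}→36  {2,3,4,5,6,7,8,9,10}→9
  placing 0:b first → 45 extensions
  placing 1:e first → 10 extensions
total linear extensions = 55

55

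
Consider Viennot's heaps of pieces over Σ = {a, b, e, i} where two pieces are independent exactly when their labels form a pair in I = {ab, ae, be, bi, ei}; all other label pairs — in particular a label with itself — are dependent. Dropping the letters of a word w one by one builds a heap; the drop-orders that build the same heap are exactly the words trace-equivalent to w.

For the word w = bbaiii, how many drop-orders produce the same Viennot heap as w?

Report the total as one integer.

#0=b has no predecessor
#1=b depends on [0:b]
#2=a has no predecessor
#3=i depends on [2:a]
#4=i depends on [3:i]
#5=i depends on [4:i]
sources: [0:b, 2:a]
N(rest) = Σ N(rest − s) over sources s of rest; N(one piece) = 1:
  size 1 → [1]=1  [5]=1
  size 2 → [0,1]=1  [1,5]=2  [4,5]=1
  size 3 → [0,1,5]=3  [1,4,5]=3  [3,4,5]=1
  size 4 → [0,1,4,5]=6  [1,3,4,5]=4  [2,3,4,5]=1
  first=0(b) contributes 5
  first=2(a) contributes 10
|[w]| = 15

15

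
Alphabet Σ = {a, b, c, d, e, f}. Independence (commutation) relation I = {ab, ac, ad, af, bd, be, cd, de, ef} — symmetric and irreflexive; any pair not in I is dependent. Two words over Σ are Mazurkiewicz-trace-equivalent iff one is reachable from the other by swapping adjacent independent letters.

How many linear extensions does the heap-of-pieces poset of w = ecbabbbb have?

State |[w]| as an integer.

7

drop 0:e onto floor
drop 1:c onto {0:e}
drop 2:b onto {1:c}
drop 3:a onto {0:e}
drop 4:b onto {2:b}
drop 5:b onto {4:b}
drop 6:b onto {5:b}
drop 7:b onto {6:b}
ground layer = {0:e}
drop-orders for the pieces not yet dropped (sum over which currently-grounded one goes next):
  1 to go: {3} 1  {7} 1
  2 to go: {3,7} 2  {6,7} 1
  3 to go: {3,6,7} 3  {5,6,7} 1
  4 to go: {3,5,6,7} 4  {4,5,6,7} 1
  5 to go: {2,4,5,6,7} 1  {3,4,5,6,7} 5
  6 to go: {1,2,4,5,6,7} 1  {2,3,4,5,6,7} 6
  if 0:e drops first: 7 orders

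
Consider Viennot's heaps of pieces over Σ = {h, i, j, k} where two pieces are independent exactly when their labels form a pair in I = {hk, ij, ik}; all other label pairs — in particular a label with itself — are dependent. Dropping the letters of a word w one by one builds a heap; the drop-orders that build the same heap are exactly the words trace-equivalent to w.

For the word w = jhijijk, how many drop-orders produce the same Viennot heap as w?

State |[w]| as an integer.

10

0(j) covers ∅
1(h) covers 0:j
2(i) covers 1:h
3(j) covers 1:h
4(i) covers 2:i
5(j) covers 3:j
6(k) covers 5:j
floor of heap: 0:j
completions by unplaced set U, small U first (add the entries for U minus each lowest piece of U):
  |U|=1: {4}:1  {6}:1
  |U|=2: {2,4}:1  {4,6}:2  {5,6}:1
  |U|=3: {2,4,6}:3  {3,5,6}:1  {4,5,6}:3
  |U|=4: {2,4,5,6}:6  {3,4,5,6}:4
  |U|=5: {2,3,4,5,6}:10
  start at 0(j): 10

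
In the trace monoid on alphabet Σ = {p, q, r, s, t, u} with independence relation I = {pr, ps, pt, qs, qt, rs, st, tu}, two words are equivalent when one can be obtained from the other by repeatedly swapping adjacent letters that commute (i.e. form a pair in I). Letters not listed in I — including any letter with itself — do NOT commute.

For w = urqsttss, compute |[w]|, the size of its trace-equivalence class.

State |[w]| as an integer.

105

piece 0:u — minimal
piece 1:r rests on {0:u}
piece 2:q rests on {1:r}
piece 3:s rests on {0:u}
piece 4:t rests on {1:r}
piece 5:t rests on {4:t}
piece 6:s rests on {3:s}
piece 7:s rests on {6:s}
minimal pieces: {0:u}
ways to finish when only these pieces remain (= sum over removing one remaining piece with nothing left below it):
  1 left: {2}→1  {5}→1  {7}→1
  2 left: {2,5}→2  {2,7}→2  {4,5}→1  {5,7}→2  {6,7}→1
  3 left: {2,4,5}→3  {2,5,7}→6  {2,6,7}→3  {3,6,7}→1  {4,5,7}→3  {5,6,7}→3
  4 left: {1,2,4,5}→3  {2,3,6,7}→4  {2,4,5,7}→12  {2,5,6,7}→12  {3,5,6,7}→4  {4,5,6,7}→6
  5 left: {1,2,4,5,7}→15  {2,3,5,6,7}→20  {2,4,5,6,7}→30  {3,4,5,6,7}→10
  6 left: {1,2,4,5,6,7}→45  {2,3,4,5,6,7}→60
  placing 0:u first → 105 extensions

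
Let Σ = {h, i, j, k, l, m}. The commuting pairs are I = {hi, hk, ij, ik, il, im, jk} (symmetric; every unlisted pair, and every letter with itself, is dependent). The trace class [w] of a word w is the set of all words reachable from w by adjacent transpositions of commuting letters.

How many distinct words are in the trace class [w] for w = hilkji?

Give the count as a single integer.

30

piece 0:h — minimal
piece 1:i — minimal
piece 2:l rests on {0:h}
piece 3:k rests on {2:l}
piece 4:j rests on {2:l}
piece 5:i rests on {1:i}
minimal pieces: {0:h, 1:i}
ways to finish when only these pieces remain (= sum over removing one remaining piece with nothing left below it):
  1 left: {3}→1  {4}→1  {5}→1
  2 left: {1,5}→1  {3,4}→2  {3,5}→2  {4,5}→2
  3 left: {1,3,5}→3  {1,4,5}→3  {2,3,4}→2  {3,4,5}→6
  4 left: {0,2,3,4}→2  {1,3,4,5}→12  {2,3,4,5}→8
  placing 0:h first → 20 extensions
  placing 1:i first → 10 extensions
total linear extensions = 30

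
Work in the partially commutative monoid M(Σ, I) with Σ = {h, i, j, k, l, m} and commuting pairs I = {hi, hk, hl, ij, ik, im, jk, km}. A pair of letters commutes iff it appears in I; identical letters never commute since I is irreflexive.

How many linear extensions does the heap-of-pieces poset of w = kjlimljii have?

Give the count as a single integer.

0(k) covers ∅
1(j) covers ∅
2(l) covers 0:k, 1:j
3(i) covers 2:l
4(m) covers 2:l
5(l) covers 3:i, 4:m
6(j) covers 5:l
7(i) covers 5:l
8(i) covers 7:i
floor of heap: 0:k, 1:j
completions by unplaced set U, small U first (add the entries for U minus each lowest piece of U):
  |U|=1: {6}:1  {8}:1
  |U|=2: {6,8}:2  {7,8}:1
  |U|=3: {6,7,8}:3
  |U|=4: {5,6,7,8}:3
  |U|=5: {3,5,6,7,8}:3  {4,5,6,7,8}:3
  |U|=6: {3,4,5,6,7,8}:6
  |U|=7: {2,3,4,5,6,7,8}:6
  start at 0(k): 6
  start at 1(j): 6
sum over floor = 12

12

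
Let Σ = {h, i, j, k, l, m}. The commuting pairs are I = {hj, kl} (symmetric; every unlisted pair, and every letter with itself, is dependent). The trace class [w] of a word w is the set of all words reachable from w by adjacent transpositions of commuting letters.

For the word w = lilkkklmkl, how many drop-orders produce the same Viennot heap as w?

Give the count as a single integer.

20

piece 0:l — minimal
piece 1:i rests on {0:l}
piece 2:l rests on {1:i}
piece 3:k rests on {1:i}
piece 4:k rests on {3:k}
piece 5:k rests on {4:k}
piece 6:l rests on {2:l}
piece 7:m rests on {5:k, 6:l}
piece 8:k rests on {7:m}
piece 9:l rests on {7:m}
minimal pieces: {0:l}
ways to finish when only these pieces remain (= sum over removing one remaining piece with nothing left below it):
  1 left: {8}→1  {9}→1
  2 left: {8,9}→2
  3 left: {7,8,9}→2
  4 left: {5,7,8,9}→2  {6,7,8,9}→2
  5 left: {2,6,7,8,9}→2  {4,5,7,8,9}→2  {5,6,7,8,9}→4
  6 left: {2,5,6,7,8,9}→6  {3,4,5,7,8,9}→2  {4,5,6,7,8,9}→6
  7 left: {2,4,5,6,7,8,9}→12  {3,4,5,6,7,8,9}→8
  8 left: {2,3,4,5,6,7,8,9}→20
  placing 0:l first → 20 extensions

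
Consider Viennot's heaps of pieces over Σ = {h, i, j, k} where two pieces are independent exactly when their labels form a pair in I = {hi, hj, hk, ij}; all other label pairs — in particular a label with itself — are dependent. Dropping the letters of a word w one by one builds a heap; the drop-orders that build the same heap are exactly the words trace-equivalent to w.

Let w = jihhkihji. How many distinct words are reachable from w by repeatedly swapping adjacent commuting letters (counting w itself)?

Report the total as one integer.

504

0(j) covers ∅
1(i) covers ∅
2(h) covers ∅
3(h) covers 2:h
4(k) covers 0:j, 1:i
5(i) covers 4:k
6(h) covers 3:h
7(j) covers 4:k
8(i) covers 5:i
floor of heap: 0:j, 1:i, 2:h
completions by unplaced set U, small U first (add the entries for U minus each lowest piece of U):
  |U|=1: {6}:1  {7}:1  {8}:1
  |U|=2: {3,6}:1  {5,8}:1  {6,7}:2  {6,8}:2  {7,8}:2
  |U|=3: {2,3,6}:1  {3,6,7}:3  {3,6,8}:3  {5,6,8}:3  {5,7,8}:3  {6,7,8}:6
  |U|=4: {2,3,6,7}:4  {2,3,6,8}:4  {3,5,6,8}:6  {3,6,7,8}:12  {4,5,7,8}:3  {5,6,7,8}:12
  |U|=5: {0,4,5,7,8}:3  {1,4,5,7,8}:3  {2,3,5,6,8}:10  {2,3,6,7,8}:20  {3,5,6,7,8}:30  {4,5,6,7,8}:15
  |U|=6: {0,1,4,5,7,8}:6  {0,4,5,6,7,8}:18  {1,4,5,6,7,8}:18  {2,3,5,6,7,8}:60  {3,4,5,6,7,8}:45
  |U|=7: {0,1,4,5,6,7,8}:42  {0,3,4,5,6,7,8}:63  {1,3,4,5,6,7,8}:63  {2,3,4,5,6,7,8}:105
  start at 0(j): 168
  start at 1(i): 168
  start at 2(h): 168
sum over floor = 504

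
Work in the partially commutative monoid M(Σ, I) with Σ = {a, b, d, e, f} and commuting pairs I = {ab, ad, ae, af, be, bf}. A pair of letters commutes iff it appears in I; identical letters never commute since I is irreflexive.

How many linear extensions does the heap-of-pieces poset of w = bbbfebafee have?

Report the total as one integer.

1260

#0=b has no predecessor
#1=b depends on [0:b]
#2=b depends on [1:b]
#3=f has no predecessor
#4=e depends on [3:f]
#5=b depends on [2:b]
#6=a has no predecessor
#7=f depends on [4:e]
#8=e depends on [7:f]
#9=e depends on [8:e]
sources: [0:b, 3:f, 6:a]
N(rest) = Σ N(rest − s) over sources s of rest; N(one piece) = 1:
  size 1 → [5]=1  [6]=1  [9]=1
  size 2 → [2,5]=1  [5,6]=2  [5,9]=2  [6,9]=2  [8,9]=1
  size 3 → [1,2,5]=1  [2,5,6]=3  [2,5,9]=3  [5,6,9]=6  [5,8,9]=3  [6,8,9]=3  [7,8,9]=1
  size 4 → [0,1,2,5]=1  [1,2,5,6]=4  [1,2,5,9]=4  [2,5,6,9]=12  [2,5,8,9]=6  [4,7,8,9]=1  [5,6,8,9]=12  [5,7,8,9]=4  [6,7,8,9]=4
  size 5 → [0,1,2,5,6]=5  [0,1,2,5,9]=5  [1,2,5,6,9]=20  [1,2,5,8,9]=10  [2,5,6,8,9]=30  [2,5,7,8,9]=10  [3,4,7,8,9]=1  [4,5,7,8,9]=5  [4,6,7,8,9]=5  [5,6,7,8,9]=20
  size 6 → [0,1,2,5,6,9]=30  [0,1,2,5,8,9]=15  [1,2,5,6,8,9]=60  [1,2,5,7,8,9]=20  [2,4,5,7,8,9]=15  [2,5,6,7,8,9]=60  [3,4,5,7,8,9]=6  [3,4,6,7,8,9]=6  [4,5,6,7,8,9]=30
  size 7 → [0,1,2,5,6,8,9]=105  [0,1,2,5,7,8,9]=35  [1,2,4,5,7,8,9]=35  [1,2,5,6,7,8,9]=140  [2,3,4,5,7,8,9]=21  [2,4,5,6,7,8,9]=105  [3,4,5,6,7,8,9]=42
  size 8 → [0,1,2,4,5,7,8,9]=70  [0,1,2,5,6,7,8,9]=280  [1,2,3,4,5,7,8,9]=56  [1,2,4,5,6,7,8,9]=280  [2,3,4,5,6,7,8,9]=168
  first=0(b) contributes 504
  first=3(f) contributes 630
  first=6(a) contributes 126
|[w]| = 1260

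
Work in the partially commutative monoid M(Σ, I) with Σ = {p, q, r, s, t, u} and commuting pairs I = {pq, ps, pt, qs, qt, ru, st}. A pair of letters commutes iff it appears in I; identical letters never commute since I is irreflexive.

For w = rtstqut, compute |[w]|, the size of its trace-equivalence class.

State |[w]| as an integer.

0(r) covers ∅
1(t) covers 0:r
2(s) covers 0:r
3(t) covers 1:t
4(q) covers 0:r
5(u) covers 2:s, 3:t, 4:q
6(t) covers 5:u
floor of heap: 0:r
completions by unplaced set U, small U first (add the entries for U minus each lowest piece of U):
  |U|=1: {6}:1
  |U|=2: {5,6}:1
  |U|=3: {2,5,6}:1  {3,5,6}:1  {4,5,6}:1
  |U|=4: {1,3,5,6}:1  {2,3,5,6}:2  {2,4,5,6}:2  {3,4,5,6}:2
  |U|=5: {1,2,3,5,6}:3  {1,3,4,5,6}:3  {2,3,4,5,6}:6
  start at 0(r): 12

12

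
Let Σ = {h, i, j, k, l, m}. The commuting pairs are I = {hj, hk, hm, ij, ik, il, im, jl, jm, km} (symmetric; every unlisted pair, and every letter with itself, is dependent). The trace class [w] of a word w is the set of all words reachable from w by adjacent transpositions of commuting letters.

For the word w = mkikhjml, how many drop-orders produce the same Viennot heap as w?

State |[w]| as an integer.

drop 0:m onto floor
drop 1:k onto floor
drop 2:i onto floor
drop 3:k onto {1:k}
drop 4:h onto {2:i}
drop 5:j onto {3:k}
drop 6:m onto {0:m}
drop 7:l onto {3:k, 4:h, 6:m}
ground layer = {0:m, 1:k, 2:i}
drop-orders for the pieces not yet dropped (sum over which currently-grounded one goes next):
  1 to go: {5} 1  {7} 1
  2 to go: {4,7} 1  {5,7} 2  {6,7} 1
  3 to go: {0,6,7} 1  {2,4,7} 1  {3,5,7} 2  {4,5,7} 3  {4,6,7} 2  {5,6,7} 3
  4 to go: {0,4,6,7} 3  {0,5,6,7} 4  {1,3,5,7} 2  {2,4,5,7} 4  {2,4,6,7} 3  {3,4,5,7} 5  {3,5,6,7} 5  {4,5,6,7} 8
  5 to go: {0,2,4,6,7} 6  {0,3,5,6,7} 9  {0,4,5,6,7} 15  {1,3,4,5,7} 7  {1,3,5,6,7} 7  {2,3,4,5,7} 9  {2,4,5,6,7} 15  {3,4,5,6,7} 18
  6 to go: {0,1,3,5,6,7} 16  {0,2,4,5,6,7} 36  {0,3,4,5,6,7} 42  {1,2,3,4,5,7} 16  {1,3,4,5,6,7} 32  {2,3,4,5,6,7} 42
  if 0:m drops first: 90 orders
  if 1:k drops first: 120 orders
  if 2:i drops first: 90 orders
heap linearizations: 300

300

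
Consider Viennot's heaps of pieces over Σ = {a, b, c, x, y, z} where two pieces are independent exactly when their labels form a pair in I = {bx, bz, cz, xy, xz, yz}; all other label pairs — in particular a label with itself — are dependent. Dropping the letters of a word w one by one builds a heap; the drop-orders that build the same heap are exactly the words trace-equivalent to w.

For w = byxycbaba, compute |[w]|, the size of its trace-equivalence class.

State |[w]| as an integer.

4

drop 0:b onto floor
drop 1:y onto {0:b}
drop 2:x onto floor
drop 3:y onto {1:y}
drop 4:c onto {2:x, 3:y}
drop 5:b onto {4:c}
drop 6:a onto {5:b}
drop 7:b onto {6:a}
drop 8:a onto {7:b}
ground layer = {0:b, 2:x}
drop-orders for the pieces not yet dropped (sum over which currently-grounded one goes next):
  1 to go: {8} 1
  2 to go: {7,8} 1
  3 to go: {6,7,8} 1
  4 to go: {5,6,7,8} 1
  5 to go: {4,5,6,7,8} 1
  6 to go: {2,4,5,6,7,8} 1  {3,4,5,6,7,8} 1
  7 to go: {1,3,4,5,6,7,8} 1  {2,3,4,5,6,7,8} 2
  if 0:b drops first: 3 orders
  if 2:x drops first: 1 orders
heap linearizations: 4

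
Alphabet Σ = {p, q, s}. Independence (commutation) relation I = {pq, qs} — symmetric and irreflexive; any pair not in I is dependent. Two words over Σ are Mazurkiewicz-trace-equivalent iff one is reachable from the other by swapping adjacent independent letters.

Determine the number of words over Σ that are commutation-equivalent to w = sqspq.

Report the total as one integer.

10

0(s) covers ∅
1(q) covers ∅
2(s) covers 0:s
3(p) covers 2:s
4(q) covers 1:q
floor of heap: 0:s, 1:q
completions by unplaced set U, small U first (add the entries for U minus each lowest piece of U):
  |U|=1: {3}:1  {4}:1
  |U|=2: {1,4}:1  {2,3}:1  {3,4}:2
  |U|=3: {0,2,3}:1  {1,3,4}:3  {2,3,4}:3
  start at 0(s): 6
  start at 1(q): 4
sum over floor = 10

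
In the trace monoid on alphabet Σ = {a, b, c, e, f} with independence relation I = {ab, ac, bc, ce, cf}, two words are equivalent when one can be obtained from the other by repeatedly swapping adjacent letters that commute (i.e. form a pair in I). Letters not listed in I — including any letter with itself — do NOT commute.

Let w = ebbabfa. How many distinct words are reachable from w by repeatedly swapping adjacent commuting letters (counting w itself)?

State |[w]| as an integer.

4

drop 0:e onto floor
drop 1:b onto {0:e}
drop 2:b onto {1:b}
drop 3:a onto {0:e}
drop 4:b onto {2:b}
drop 5:f onto {3:a, 4:b}
drop 6:a onto {5:f}
ground layer = {0:e}
drop-orders for the pieces not yet dropped (sum over which currently-grounded one goes next):
  1 to go: {6} 1
  2 to go: {5,6} 1
  3 to go: {3,5,6} 1  {4,5,6} 1
  4 to go: {2,4,5,6} 1  {3,4,5,6} 2
  5 to go: {1,2,4,5,6} 1  {2,3,4,5,6} 3
  if 0:e drops first: 4 orders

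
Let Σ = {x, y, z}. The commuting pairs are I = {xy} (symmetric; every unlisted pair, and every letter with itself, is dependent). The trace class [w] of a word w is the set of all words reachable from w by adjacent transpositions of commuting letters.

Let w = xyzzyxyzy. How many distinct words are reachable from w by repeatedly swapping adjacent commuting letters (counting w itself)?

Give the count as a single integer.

6

0(x) covers ∅
1(y) covers ∅
2(z) covers 0:x, 1:y
3(z) covers 2:z
4(y) covers 3:z
5(x) covers 3:z
6(y) covers 4:y
7(z) covers 5:x, 6:y
8(y) covers 7:z
floor of heap: 0:x, 1:y
completions by unplaced set U, small U first (add the entries for U minus each lowest piece of U):
  |U|=1: {8}:1
  |U|=2: {7,8}:1
  |U|=3: {5,7,8}:1  {6,7,8}:1
  |U|=4: {4,6,7,8}:1  {5,6,7,8}:2
  |U|=5: {4,5,6,7,8}:3
  |U|=6: {3,4,5,6,7,8}:3
  |U|=7: {2,3,4,5,6,7,8}:3
  start at 0(x): 3
  start at 1(y): 3
sum over floor = 6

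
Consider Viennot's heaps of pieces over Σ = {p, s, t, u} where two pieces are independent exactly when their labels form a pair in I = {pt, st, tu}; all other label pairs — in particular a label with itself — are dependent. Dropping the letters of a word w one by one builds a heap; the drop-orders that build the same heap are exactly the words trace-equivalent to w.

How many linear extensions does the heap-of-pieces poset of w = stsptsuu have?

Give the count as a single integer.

28

#0=s has no predecessor
#1=t has no predecessor
#2=s depends on [0:s]
#3=p depends on [2:s]
#4=t depends on [1:t]
#5=s depends on [3:p]
#6=u depends on [5:s]
#7=u depends on [6:u]
sources: [0:s, 1:t]
N(rest) = Σ N(rest − s) over sources s of rest; N(one piece) = 1:
  size 1 → [4]=1  [7]=1
  size 2 → [1,4]=1  [4,7]=2  [6,7]=1
  size 3 → [1,4,7]=3  [4,6,7]=3  [5,6,7]=1
  size 4 → [1,4,6,7]=6  [3,5,6,7]=1  [4,5,6,7]=4
  size 5 → [1,4,5,6,7]=10  [2,3,5,6,7]=1  [3,4,5,6,7]=5
  size 6 → [0,2,3,5,6,7]=1  [1,3,4,5,6,7]=15  [2,3,4,5,6,7]=6
  first=0(s) contributes 21
  first=1(t) contributes 7
|[w]| = 28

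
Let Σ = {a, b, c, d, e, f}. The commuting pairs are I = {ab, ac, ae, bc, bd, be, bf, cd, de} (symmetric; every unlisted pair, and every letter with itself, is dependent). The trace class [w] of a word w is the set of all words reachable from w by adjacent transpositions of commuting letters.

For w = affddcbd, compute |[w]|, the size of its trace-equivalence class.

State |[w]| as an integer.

32

0(a) covers ∅
1(f) covers 0:a
2(f) covers 1:f
3(d) covers 2:f
4(d) covers 3:d
5(c) covers 2:f
6(b) covers ∅
7(d) covers 4:d
floor of heap: 0:a, 6:b
completions by unplaced set U, small U first (add the entries for U minus each lowest piece of U):
  |U|=1: {5}:1  {6}:1  {7}:1
  |U|=2: {4,7}:1  {5,6}:2  {5,7}:2  {6,7}:2
  |U|=3: {3,4,7}:1  {4,5,7}:3  {4,6,7}:3  {5,6,7}:6
  |U|=4: {3,4,5,7}:4  {3,4,6,7}:4  {4,5,6,7}:12
  |U|=5: {2,3,4,5,7}:4  {3,4,5,6,7}:20
  |U|=6: {1,2,3,4,5,7}:4  {2,3,4,5,6,7}:24
  start at 0(a): 28
  start at 6(b): 4
sum over floor = 32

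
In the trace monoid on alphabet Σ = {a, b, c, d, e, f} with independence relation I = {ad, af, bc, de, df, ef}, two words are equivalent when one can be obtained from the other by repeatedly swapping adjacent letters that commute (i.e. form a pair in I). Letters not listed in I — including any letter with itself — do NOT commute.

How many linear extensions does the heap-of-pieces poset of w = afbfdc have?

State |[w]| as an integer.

piece 0:a — minimal
piece 1:f — minimal
piece 2:b rests on {0:a, 1:f}
piece 3:f rests on {2:b}
piece 4:d rests on {2:b}
piece 5:c rests on {3:f, 4:d}
minimal pieces: {0:a, 1:f}
ways to finish when only these pieces remain (= sum over removing one remaining piece with nothing left below it):
  1 left: {5}→1
  2 left: {3,5}→1  {4,5}→1
  3 left: {3,4,5}→2
  4 left: {2,3,4,5}→2
  placing 0:a first → 2 extensions
  placing 1:f first → 2 extensions
total linear extensions = 4

4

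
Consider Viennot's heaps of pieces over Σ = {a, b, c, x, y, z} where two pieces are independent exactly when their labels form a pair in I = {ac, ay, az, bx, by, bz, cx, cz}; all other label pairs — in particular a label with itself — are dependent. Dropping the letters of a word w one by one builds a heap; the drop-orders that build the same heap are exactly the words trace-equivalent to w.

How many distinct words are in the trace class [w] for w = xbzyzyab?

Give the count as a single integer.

50

drop 0:x onto floor
drop 1:b onto floor
drop 2:z onto {0:x}
drop 3:y onto {2:z}
drop 4:z onto {3:y}
drop 5:y onto {4:z}
drop 6:a onto {0:x, 1:b}
drop 7:b onto {6:a}
ground layer = {0:x, 1:b}
drop-orders for the pieces not yet dropped (sum over which currently-grounded one goes next):
  1 to go: {5} 1  {7} 1
  2 to go: {4,5} 1  {5,7} 2  {6,7} 1
  3 to go: {1,6,7} 1  {3,4,5} 1  {4,5,7} 3  {5,6,7} 3
  4 to go: {1,5,6,7} 4  {2,3,4,5} 1  {3,4,5,7} 4  {4,5,6,7} 6
  5 to go: {1,4,5,6,7} 10  {2,3,4,5,7} 5  {3,4,5,6,7} 10
  6 to go: {1,3,4,5,6,7} 20  {2,3,4,5,6,7} 15
  if 0:x drops first: 35 orders
  if 1:b drops first: 15 orders
heap linearizations: 50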